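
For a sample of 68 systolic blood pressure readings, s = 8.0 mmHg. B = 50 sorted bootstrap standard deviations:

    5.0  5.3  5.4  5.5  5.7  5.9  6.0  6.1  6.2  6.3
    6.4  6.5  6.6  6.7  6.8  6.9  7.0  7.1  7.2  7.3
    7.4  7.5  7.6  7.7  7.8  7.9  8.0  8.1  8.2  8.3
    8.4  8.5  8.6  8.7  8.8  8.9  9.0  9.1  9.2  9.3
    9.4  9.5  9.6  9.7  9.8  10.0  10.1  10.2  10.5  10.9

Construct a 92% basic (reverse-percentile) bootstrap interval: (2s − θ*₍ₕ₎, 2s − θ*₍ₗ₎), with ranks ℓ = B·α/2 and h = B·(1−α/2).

(5.8, 10.7)

Percentile endpoints at ranks 2 and 48: θ*₍2₎ = 5.3, θ*₍48₎ = 10.2.
Basic interval reflects these around s:
  lower = 2 × 8.0 − 10.2 = 5.8
  upper = 2 × 8.0 − 5.3 = 10.7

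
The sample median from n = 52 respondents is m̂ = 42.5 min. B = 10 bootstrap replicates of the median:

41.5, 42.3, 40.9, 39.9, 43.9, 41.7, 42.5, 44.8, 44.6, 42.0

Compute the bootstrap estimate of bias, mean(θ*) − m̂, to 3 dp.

mean(θ*) = (41.5 + 42.3 + 40.9 + 39.9 + 43.9 + 41.7 + 42.5 + 44.8 + 44.6 + 42.0) / 10 = 42.4100
bias = 42.4100 − 42.5

bias = −0.090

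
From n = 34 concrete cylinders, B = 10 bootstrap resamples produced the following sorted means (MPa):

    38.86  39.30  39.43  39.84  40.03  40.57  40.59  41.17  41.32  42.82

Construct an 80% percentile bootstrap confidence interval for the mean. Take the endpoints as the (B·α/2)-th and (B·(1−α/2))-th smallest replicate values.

α = 0.20; lower rank = 10 × 0.100 = 1; upper rank = 10 × 0.900 = 9.
The 1st smallest replicate is 38.86; the 9th is 41.32.

(38.86, 41.32)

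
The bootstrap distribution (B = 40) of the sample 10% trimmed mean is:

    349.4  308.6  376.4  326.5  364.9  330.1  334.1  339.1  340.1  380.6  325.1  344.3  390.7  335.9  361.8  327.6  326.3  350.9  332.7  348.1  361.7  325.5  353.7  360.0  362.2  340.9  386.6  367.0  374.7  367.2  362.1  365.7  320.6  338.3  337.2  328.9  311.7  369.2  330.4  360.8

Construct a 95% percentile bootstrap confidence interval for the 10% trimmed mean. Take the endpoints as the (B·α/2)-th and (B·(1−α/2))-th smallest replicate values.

Sorted replicates: 308.6, 311.7, 320.6, 325.1, 325.5, 326.3, 326.5, 327.6, 328.9, 330.1, 330.4, 332.7, 334.1, 335.9, 337.2, 338.3, 339.1, 340.1, 340.9, 344.3, 348.1, 349.4, 350.9, 353.7, 360.0, 360.8, 361.7, 361.8, 362.1, 362.2, 364.9, 365.7, 367.0, 367.2, 369.2, 374.7, 376.4, 380.6, 386.6, 390.7
α = 0.05; lower rank = 40 × 0.025 = 1; upper rank = 40 × 0.975 = 39.
The 1st smallest replicate is 308.6; the 39th is 386.6.

(308.6, 386.6)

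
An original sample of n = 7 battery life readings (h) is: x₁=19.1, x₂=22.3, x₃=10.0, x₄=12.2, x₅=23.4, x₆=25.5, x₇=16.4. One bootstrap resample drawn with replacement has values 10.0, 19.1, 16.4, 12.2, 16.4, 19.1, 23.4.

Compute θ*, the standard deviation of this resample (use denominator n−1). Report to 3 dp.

θ* = 4.504

Mean = 16.6571; sum of squared deviations = 121.7171
s² = 121.7171 / 6 = 20.2862
s = √20.2862 = 4.504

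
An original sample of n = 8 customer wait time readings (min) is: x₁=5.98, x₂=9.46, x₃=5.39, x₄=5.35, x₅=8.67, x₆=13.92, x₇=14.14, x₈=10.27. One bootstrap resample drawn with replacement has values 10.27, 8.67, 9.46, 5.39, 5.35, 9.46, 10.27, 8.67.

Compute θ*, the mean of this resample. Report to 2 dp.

Mean = (10.27 + 8.67 + 9.46 + 5.39 + 5.35 + 9.46 + 10.27 + 8.67) / 8 = 67.540 / 8 = 8.44

θ* = 8.44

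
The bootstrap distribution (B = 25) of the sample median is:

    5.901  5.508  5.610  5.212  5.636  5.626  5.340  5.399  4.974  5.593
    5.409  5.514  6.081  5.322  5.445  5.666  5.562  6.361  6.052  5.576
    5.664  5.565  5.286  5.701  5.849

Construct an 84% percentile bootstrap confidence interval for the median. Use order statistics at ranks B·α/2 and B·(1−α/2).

Sorted replicates: 4.974, 5.212, 5.286, 5.322, 5.340, 5.399, 5.409, 5.445, 5.508, 5.514, 5.562, 5.565, 5.576, 5.593, 5.610, 5.626, 5.636, 5.664, 5.666, 5.701, 5.849, 5.901, 6.052, 6.081, 6.361
α = 0.16; lower rank = 25 × 0.080 = 2; upper rank = 25 × 0.920 = 23.
The 2nd smallest replicate is 5.212; the 23rd is 6.052.

(5.212, 6.052)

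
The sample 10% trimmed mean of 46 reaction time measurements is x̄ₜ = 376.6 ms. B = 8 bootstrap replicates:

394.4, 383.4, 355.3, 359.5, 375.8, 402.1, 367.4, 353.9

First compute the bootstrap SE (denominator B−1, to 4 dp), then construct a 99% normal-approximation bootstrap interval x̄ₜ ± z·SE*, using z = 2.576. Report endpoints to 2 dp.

Mean of replicates = 373.9750; sum of squared deviations = 2304.8750; SE* = √(2304.8750/7) = 18.1457
Margin = 2.576 × 18.1457 = 46.743
Interval: 376.6 ± 46.743

(329.86, 423.34)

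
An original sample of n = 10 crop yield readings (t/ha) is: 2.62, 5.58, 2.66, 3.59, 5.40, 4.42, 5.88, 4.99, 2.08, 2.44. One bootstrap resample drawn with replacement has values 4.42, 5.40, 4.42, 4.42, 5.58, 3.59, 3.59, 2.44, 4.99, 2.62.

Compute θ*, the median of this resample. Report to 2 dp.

Sorted: 2.44, 2.62, 3.59, 3.59, 4.42, 4.42, 4.42, 4.99, 5.40, 5.58
Median = average of the two middle values = 4.42

θ* = 4.42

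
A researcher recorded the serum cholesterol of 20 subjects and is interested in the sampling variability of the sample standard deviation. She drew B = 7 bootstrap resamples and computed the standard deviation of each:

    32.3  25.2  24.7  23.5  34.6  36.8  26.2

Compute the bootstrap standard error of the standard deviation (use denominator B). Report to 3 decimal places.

SE* = 4.987

Bootstrap SE is the standard deviation of the 7 replicate standard deviations.
Mean of replicates: (32.3 + 25.2 + 24.7 + 23.5 + 34.6 + 36.8 + 26.2) / 7 = 203.3000 / 7 = 29.0429
Sum of squared deviations: (+3.2571)² + (−3.8429)² + (−4.3429)² + (−5.5429)² + (+5.5571)² + (+7.7571)² + (−2.8429)² = 174.0971
Variance = 174.0971 / 7 = 24.8710
SE* = √24.8710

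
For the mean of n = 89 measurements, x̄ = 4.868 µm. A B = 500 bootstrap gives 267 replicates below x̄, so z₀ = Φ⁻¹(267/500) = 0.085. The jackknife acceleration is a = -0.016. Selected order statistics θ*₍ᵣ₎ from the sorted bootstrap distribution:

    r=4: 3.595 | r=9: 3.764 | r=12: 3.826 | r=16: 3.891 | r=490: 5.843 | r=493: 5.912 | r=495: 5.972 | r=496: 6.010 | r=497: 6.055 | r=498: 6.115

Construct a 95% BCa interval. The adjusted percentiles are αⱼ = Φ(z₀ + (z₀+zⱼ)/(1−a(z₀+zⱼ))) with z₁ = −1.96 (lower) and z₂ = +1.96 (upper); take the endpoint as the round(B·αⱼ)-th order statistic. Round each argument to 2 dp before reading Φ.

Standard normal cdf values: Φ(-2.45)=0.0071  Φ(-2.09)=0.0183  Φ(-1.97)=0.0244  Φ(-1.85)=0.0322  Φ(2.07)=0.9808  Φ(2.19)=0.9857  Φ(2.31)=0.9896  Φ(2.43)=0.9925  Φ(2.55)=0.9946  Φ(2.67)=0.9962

Lower: z₀ + z₁ = 0.085 + (-1.960) = -1.875; 1 − a(z₀+z₁) = 1 − (-0.016)(-1.875) = 0.9700; argument = 0.085 + (-1.875)/0.9700 = -1.8480 → -1.85.
α₁ = Φ(-1.85) = 0.0322; rank = round(500 × 0.0322) = 16; θ*₍16₎ = 3.891.
Upper: z₀ + z₂ = 2.045; 1 − a(z₀+z₂) = 1.0327; argument = 2.0652 → 2.07; α₂ = 0.9808; rank = 490; θ*₍490₎ = 5.843.

(3.891, 5.843)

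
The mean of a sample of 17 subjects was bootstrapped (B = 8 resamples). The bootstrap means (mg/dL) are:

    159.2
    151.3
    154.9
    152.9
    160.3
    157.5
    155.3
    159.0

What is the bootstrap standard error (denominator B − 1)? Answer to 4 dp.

SE* = 3.2218

Bootstrap SE is the standard deviation of the 8 replicate means.
Mean of replicates: (159.2 + 151.3 + 154.9 + 152.9 + 160.3 + 157.5 + 155.3 + 159.0) / 8 = 1250.40000 / 8 = 156.30000
Sum of squared deviations: (+2.90000)² + (−5.00000)² + (−1.40000)² + (−3.40000)² + (+4.00000)² + (+1.20000)² + (−1.00000)² + (+2.70000)² = 72.66000
Variance = 72.66000 / 7 = 10.38000
SE* = √10.38000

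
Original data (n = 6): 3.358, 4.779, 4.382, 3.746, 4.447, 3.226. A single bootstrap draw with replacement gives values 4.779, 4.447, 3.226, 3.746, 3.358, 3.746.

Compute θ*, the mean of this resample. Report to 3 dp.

Mean = (4.779 + 4.447 + 3.226 + 3.746 + 3.358 + 3.746) / 6 = 23.3020 / 6 = 3.884

θ* = 3.884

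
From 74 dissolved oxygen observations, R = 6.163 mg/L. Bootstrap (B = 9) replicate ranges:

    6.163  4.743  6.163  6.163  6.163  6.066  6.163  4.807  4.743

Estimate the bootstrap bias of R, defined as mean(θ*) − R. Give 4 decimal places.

mean(θ*) = (6.163 + 4.743 + 6.163 + 6.163 + 6.163 + 6.066 + 6.163 + 4.807 + 4.743) / 9 = 5.68600
bias = 5.68600 − 6.163

bias = −0.4770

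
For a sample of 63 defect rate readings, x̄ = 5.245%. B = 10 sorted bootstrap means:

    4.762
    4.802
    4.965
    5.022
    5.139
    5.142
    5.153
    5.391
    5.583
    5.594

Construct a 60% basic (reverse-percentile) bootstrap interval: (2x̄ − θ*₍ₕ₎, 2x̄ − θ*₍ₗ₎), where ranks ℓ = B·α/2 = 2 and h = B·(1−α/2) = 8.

(5.099, 5.688)

Percentile endpoints at ranks 2 and 8: θ*₍2₎ = 4.802, θ*₍8₎ = 5.391.
Basic interval reflects these around x̄:
  lower = 2 × 5.245 − 5.391 = 5.099
  upper = 2 × 5.245 − 4.802 = 5.688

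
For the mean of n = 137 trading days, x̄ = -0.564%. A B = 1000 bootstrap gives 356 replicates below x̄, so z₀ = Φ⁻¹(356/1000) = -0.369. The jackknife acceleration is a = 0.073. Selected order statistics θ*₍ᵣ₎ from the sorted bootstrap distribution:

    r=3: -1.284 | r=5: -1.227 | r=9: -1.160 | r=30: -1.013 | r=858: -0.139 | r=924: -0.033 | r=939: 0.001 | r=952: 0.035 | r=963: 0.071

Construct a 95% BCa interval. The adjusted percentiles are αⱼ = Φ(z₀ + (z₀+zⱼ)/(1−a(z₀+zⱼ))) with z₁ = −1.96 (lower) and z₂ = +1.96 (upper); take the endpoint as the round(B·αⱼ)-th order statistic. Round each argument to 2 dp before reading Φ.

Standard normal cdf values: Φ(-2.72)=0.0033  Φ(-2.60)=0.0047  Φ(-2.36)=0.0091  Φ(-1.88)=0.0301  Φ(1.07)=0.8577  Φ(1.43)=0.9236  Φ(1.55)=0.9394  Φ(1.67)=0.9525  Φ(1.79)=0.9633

Lower: z₀ + z₁ = -0.369 + (-1.960) = -2.329; 1 − a(z₀+z₁) = 1 − (0.073)(-2.329) = 1.1700; argument = -0.369 + (-2.329)/1.1700 = -2.3596 → -2.36.
α₁ = Φ(-2.36) = 0.0091; rank = round(1000 × 0.0091) = 9; θ*₍9₎ = -1.160.
Upper: z₀ + z₂ = 1.591; 1 − a(z₀+z₂) = 0.8839; argument = 1.4311 → 1.43; α₂ = 0.9236; rank = 924; θ*₍924₎ = -0.033.

(-1.160, -0.033)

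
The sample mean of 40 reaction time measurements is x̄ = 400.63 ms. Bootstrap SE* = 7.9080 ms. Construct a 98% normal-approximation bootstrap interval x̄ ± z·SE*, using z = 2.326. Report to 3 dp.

(382.236, 419.024)

Margin = 2.326 × 7.9080 = 18.3940
Interval: 400.63 ± 18.3940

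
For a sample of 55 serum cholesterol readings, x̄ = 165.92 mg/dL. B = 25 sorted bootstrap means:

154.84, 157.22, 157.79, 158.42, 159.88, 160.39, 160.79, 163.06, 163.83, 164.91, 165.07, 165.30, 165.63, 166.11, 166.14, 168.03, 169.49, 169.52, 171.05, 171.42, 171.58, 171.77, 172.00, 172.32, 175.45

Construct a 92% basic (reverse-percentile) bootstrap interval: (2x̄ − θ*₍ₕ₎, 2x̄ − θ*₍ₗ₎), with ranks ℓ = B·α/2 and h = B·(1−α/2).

Percentile endpoints at ranks 1 and 24: θ*₍1₎ = 154.84, θ*₍24₎ = 172.32.
Basic interval reflects these around x̄:
  lower = 2 × 165.92 − 172.32 = 159.52
  upper = 2 × 165.92 − 154.84 = 177.00

(159.52, 177.00)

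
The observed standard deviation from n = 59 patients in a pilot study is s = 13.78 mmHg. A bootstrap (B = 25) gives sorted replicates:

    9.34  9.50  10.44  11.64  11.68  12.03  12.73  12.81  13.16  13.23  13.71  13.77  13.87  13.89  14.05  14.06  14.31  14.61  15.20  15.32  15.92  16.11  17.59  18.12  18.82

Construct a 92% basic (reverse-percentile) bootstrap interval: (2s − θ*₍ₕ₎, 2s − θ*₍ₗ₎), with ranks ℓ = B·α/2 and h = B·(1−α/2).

(9.44, 18.22)

Percentile endpoints at ranks 1 and 24: θ*₍1₎ = 9.34, θ*₍24₎ = 18.12.
Basic interval reflects these around s:
  lower = 2 × 13.78 − 18.12 = 9.44
  upper = 2 × 13.78 − 9.34 = 18.22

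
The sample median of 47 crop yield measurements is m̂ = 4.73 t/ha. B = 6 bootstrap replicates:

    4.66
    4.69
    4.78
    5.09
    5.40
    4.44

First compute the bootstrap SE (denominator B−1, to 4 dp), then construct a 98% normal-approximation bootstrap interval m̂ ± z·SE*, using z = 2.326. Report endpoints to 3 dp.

Mean of replicates = 4.8433; sum of squared deviations = 0.5945; SE* = √(0.5945/5) = 0.3448
Margin = 2.326 × 0.3448 = 0.8020
Interval: 4.73 ± 0.8020

(3.928, 5.532)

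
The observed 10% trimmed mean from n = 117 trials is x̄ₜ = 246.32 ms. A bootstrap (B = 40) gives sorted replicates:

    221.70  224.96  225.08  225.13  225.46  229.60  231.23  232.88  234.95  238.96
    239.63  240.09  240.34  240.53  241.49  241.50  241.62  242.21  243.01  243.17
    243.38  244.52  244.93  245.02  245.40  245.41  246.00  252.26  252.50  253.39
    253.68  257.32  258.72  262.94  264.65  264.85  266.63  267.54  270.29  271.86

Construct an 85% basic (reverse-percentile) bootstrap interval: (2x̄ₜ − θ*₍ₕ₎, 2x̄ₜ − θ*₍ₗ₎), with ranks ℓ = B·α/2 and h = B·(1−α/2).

(226.01, 267.56)

Percentile endpoints at ranks 3 and 37: θ*₍3₎ = 225.08, θ*₍37₎ = 266.63.
Basic interval reflects these around x̄ₜ:
  lower = 2 × 246.32 − 266.63 = 226.01
  upper = 2 × 246.32 − 225.08 = 267.56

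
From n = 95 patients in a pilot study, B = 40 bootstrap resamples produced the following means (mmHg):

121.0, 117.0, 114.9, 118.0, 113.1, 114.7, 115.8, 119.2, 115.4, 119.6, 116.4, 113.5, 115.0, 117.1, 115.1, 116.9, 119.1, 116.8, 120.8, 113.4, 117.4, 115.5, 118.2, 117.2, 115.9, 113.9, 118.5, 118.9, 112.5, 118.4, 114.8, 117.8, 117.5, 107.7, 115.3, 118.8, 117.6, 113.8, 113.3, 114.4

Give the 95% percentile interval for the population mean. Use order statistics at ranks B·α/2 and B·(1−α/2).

(107.7, 120.8)

Sorted replicates: 107.7, 112.5, 113.1, 113.3, 113.4, 113.5, 113.8, 113.9, 114.4, 114.7, 114.8, 114.9, 115.0, 115.1, 115.3, 115.4, 115.5, 115.8, 115.9, 116.4, 116.8, 116.9, 117.0, 117.1, 117.2, 117.4, 117.5, 117.6, 117.8, 118.0, 118.2, 118.4, 118.5, 118.8, 118.9, 119.1, 119.2, 119.6, 120.8, 121.0
α = 0.05; lower rank = 40 × 0.025 = 1; upper rank = 40 × 0.975 = 39.
The 1st smallest replicate is 107.7; the 39th is 120.8.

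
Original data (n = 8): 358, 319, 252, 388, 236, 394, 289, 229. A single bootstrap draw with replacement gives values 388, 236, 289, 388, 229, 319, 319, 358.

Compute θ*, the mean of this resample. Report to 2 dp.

Mean = (388 + 236 + 289 + 388 + 229 + 319 + 319 + 358) / 8 = 2526.0 / 8 = 315.75

θ* = 315.75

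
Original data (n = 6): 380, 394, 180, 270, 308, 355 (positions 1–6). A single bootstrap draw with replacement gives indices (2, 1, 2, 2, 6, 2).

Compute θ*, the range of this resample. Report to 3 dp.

θ* = 39.000

Resample values: 394, 380, 394, 394, 355, 394.
Range = 394 − 355 = 39.000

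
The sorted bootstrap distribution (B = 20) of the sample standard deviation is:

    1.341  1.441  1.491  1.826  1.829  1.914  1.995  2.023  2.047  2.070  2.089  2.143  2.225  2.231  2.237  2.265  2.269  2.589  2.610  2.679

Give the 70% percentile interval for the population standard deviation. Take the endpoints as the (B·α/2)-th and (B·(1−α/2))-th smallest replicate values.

(1.491, 2.269)

α = 0.30; lower rank = 20 × 0.150 = 3; upper rank = 20 × 0.850 = 17.
The 3rd smallest replicate is 1.491; the 17th is 2.269.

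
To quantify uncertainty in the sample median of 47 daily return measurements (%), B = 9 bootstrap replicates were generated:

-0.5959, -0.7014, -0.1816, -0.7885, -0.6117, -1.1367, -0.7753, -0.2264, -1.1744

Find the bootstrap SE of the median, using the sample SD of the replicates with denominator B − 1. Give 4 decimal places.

Bootstrap SE is the standard deviation of the 9 replicate medians.
Mean of replicates: ((-0.5959) + (-0.7014) + (-0.1816) + (-0.7885) + (-0.6117) + (-1.1367) + (-0.7753) + (-0.2264) + (-1.1744)) / 9 = -6.19190 / 9 = -0.68799
Sum of squared deviations: (+0.09209)² + (−0.01341)² + (+0.50639)² + (−0.10051)² + (+0.07629)² + (−0.44871)² + (−0.08731)² + (+0.46159)² + (−0.48641)² = 0.93964
Variance = 0.93964 / 8 = 0.11745
SE* = √0.11745

SE* = 0.3427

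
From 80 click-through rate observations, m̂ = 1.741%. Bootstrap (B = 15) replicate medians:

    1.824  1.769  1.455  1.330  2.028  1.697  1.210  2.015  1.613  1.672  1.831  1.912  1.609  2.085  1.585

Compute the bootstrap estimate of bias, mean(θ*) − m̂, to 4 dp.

mean(θ*) = (1.824 + 1.769 + 1.455 + 1.330 + 2.028 + 1.697 + 1.210 + 2.015 + 1.613 + 1.672 + 1.831 + 1.912 + 1.609 + 2.085 + 1.585) / 15 = 1.70900
bias = 1.70900 − 1.741

bias = −0.0320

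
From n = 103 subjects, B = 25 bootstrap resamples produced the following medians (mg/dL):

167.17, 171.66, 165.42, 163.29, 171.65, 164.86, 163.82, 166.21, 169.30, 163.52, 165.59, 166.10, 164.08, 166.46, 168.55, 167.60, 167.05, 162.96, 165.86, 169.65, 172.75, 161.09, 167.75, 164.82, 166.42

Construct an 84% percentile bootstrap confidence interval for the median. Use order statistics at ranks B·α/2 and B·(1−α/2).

Sorted replicates: 161.09, 162.96, 163.29, 163.52, 163.82, 164.08, 164.82, 164.86, 165.42, 165.59, 165.86, 166.10, 166.21, 166.42, 166.46, 167.05, 167.17, 167.60, 167.75, 168.55, 169.30, 169.65, 171.65, 171.66, 172.75
α = 0.16; lower rank = 25 × 0.080 = 2; upper rank = 25 × 0.920 = 23.
The 2nd smallest replicate is 162.96; the 23rd is 171.65.

(162.96, 171.65)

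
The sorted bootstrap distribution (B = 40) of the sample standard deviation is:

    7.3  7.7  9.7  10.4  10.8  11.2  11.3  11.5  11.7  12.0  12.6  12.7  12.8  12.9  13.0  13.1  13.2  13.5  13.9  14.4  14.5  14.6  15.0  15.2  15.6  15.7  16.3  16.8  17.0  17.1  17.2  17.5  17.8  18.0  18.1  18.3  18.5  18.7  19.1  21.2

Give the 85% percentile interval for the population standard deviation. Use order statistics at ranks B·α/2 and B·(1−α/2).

(9.7, 18.5)

α = 0.15; lower rank = 40 × 0.075 = 3; upper rank = 40 × 0.925 = 37.
The 3rd smallest replicate is 9.7; the 37th is 18.5.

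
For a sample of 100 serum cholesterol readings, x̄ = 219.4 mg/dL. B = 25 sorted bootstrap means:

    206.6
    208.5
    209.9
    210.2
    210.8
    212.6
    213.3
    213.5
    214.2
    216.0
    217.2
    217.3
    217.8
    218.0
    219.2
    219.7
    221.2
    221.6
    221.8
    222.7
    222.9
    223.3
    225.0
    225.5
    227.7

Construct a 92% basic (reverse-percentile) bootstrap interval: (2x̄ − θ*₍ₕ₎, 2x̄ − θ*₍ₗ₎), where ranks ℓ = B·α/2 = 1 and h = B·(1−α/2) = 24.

(213.3, 232.2)

Percentile endpoints at ranks 1 and 24: θ*₍1₎ = 206.6, θ*₍24₎ = 225.5.
Basic interval reflects these around x̄:
  lower = 2 × 219.4 − 225.5 = 213.3
  upper = 2 × 219.4 − 206.6 = 232.2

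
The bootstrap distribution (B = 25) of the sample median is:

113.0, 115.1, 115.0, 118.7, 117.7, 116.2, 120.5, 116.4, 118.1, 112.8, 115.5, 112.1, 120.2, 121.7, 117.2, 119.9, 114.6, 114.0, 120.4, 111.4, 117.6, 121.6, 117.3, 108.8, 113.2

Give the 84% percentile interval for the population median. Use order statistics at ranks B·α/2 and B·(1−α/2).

Sorted replicates: 108.8, 111.4, 112.1, 112.8, 113.0, 113.2, 114.0, 114.6, 115.0, 115.1, 115.5, 116.2, 116.4, 117.2, 117.3, 117.6, 117.7, 118.1, 118.7, 119.9, 120.2, 120.4, 120.5, 121.6, 121.7
α = 0.16; lower rank = 25 × 0.080 = 2; upper rank = 25 × 0.920 = 23.
The 2nd smallest replicate is 111.4; the 23rd is 120.5.

(111.4, 120.5)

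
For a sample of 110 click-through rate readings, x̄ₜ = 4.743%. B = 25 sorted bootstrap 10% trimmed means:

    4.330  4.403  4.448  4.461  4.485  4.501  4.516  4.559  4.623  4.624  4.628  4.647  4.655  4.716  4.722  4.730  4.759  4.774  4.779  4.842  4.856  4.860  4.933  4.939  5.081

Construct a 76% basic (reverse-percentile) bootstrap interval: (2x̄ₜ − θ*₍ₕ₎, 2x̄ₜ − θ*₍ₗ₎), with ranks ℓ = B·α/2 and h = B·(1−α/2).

Percentile endpoints at ranks 3 and 22: θ*₍3₎ = 4.448, θ*₍22₎ = 4.860.
Basic interval reflects these around x̄ₜ:
  lower = 2 × 4.743 − 4.860 = 4.626
  upper = 2 × 4.743 − 4.448 = 5.038

(4.626, 5.038)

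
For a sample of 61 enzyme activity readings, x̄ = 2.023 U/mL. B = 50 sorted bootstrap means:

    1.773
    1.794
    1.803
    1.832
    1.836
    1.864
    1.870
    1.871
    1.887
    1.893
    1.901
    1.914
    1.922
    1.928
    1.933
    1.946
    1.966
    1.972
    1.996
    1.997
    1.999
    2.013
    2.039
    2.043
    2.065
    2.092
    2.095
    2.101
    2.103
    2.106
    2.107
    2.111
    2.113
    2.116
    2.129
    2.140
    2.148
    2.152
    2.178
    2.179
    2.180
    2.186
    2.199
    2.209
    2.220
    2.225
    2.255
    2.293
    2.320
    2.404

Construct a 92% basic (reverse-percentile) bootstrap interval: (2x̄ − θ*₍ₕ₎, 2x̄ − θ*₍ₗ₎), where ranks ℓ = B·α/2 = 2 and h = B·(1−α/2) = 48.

Percentile endpoints at ranks 2 and 48: θ*₍2₎ = 1.794, θ*₍48₎ = 2.293.
Basic interval reflects these around x̄:
  lower = 2 × 2.023 − 2.293 = 1.753
  upper = 2 × 2.023 − 1.794 = 2.252

(1.753, 2.252)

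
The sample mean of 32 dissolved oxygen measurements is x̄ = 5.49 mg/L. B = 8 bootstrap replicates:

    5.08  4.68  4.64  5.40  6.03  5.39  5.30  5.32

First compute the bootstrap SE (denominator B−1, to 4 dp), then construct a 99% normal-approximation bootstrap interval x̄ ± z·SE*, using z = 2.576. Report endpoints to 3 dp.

(4.346, 6.634)

Mean of replicates = 5.2300; sum of squared deviations = 1.3806; SE* = √(1.3806/7) = 0.4441
Margin = 2.576 × 0.4441 = 1.1440
Interval: 5.49 ± 1.1440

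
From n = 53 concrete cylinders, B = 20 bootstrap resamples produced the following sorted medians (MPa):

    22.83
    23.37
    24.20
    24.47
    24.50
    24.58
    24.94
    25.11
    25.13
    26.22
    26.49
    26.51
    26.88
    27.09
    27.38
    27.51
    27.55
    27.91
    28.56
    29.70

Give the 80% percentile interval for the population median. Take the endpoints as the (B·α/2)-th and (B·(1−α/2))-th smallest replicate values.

α = 0.20; lower rank = 20 × 0.100 = 2; upper rank = 20 × 0.900 = 18.
The 2nd smallest replicate is 23.37; the 18th is 27.91.

(23.37, 27.91)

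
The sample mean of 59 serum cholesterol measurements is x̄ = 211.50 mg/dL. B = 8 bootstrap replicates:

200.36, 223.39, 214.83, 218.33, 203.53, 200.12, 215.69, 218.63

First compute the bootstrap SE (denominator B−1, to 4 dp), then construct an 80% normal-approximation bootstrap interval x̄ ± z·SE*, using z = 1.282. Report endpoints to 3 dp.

(199.794, 223.206)

Mean of replicates = 211.8600; sum of squared deviations = 583.5910; SE* = √(583.5910/7) = 9.1307
Margin = 1.282 × 9.1307 = 11.7056
Interval: 211.50 ± 11.7056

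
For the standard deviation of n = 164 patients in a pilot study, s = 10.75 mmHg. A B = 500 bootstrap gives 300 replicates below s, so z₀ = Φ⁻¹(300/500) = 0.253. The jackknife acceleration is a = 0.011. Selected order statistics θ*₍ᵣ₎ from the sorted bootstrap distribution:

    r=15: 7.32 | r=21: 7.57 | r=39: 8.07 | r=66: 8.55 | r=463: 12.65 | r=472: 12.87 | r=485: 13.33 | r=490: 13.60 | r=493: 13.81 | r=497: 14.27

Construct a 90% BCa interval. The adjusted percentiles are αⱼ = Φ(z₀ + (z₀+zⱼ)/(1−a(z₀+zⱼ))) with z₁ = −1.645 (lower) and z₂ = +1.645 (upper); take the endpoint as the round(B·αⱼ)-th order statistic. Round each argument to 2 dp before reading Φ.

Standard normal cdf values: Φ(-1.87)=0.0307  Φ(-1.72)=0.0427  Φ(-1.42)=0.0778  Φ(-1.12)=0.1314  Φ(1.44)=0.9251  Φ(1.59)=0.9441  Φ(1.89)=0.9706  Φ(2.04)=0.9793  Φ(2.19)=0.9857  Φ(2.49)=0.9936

(8.55, 13.81)

Lower: z₀ + z₁ = 0.253 + (-1.645) = -1.392; 1 − a(z₀+z₁) = 1 − (0.011)(-1.392) = 1.0153; argument = 0.253 + (-1.392)/1.0153 = -1.1180 → -1.12.
α₁ = Φ(-1.12) = 0.1314; rank = round(500 × 0.1314) = 66; θ*₍66₎ = 8.55.
Upper: z₀ + z₂ = 1.898; 1 − a(z₀+z₂) = 0.9791; argument = 2.1915 → 2.19; α₂ = 0.9857; rank = 493; θ*₍493₎ = 13.81.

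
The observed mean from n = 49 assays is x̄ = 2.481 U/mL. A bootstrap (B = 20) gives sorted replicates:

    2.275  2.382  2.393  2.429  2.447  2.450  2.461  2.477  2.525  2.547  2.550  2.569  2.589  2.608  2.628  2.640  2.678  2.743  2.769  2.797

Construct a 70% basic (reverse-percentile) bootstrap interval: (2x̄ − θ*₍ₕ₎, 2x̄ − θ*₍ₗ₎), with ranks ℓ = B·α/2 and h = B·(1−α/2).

Percentile endpoints at ranks 3 and 17: θ*₍3₎ = 2.393, θ*₍17₎ = 2.678.
Basic interval reflects these around x̄:
  lower = 2 × 2.481 − 2.678 = 2.284
  upper = 2 × 2.481 − 2.393 = 2.569

(2.284, 2.569)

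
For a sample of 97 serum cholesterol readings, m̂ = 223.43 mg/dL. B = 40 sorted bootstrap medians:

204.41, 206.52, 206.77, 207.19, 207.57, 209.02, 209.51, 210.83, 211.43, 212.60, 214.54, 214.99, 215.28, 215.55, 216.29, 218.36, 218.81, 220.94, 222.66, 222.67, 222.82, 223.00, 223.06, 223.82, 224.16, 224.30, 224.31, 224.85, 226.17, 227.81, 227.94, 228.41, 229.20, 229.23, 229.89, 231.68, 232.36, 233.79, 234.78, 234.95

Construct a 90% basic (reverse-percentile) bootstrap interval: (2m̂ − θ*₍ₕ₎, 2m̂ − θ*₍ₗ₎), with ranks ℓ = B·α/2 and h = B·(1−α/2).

(213.07, 240.34)

Percentile endpoints at ranks 2 and 38: θ*₍2₎ = 206.52, θ*₍38₎ = 233.79.
Basic interval reflects these around m̂:
  lower = 2 × 223.43 − 233.79 = 213.07
  upper = 2 × 223.43 − 206.52 = 240.34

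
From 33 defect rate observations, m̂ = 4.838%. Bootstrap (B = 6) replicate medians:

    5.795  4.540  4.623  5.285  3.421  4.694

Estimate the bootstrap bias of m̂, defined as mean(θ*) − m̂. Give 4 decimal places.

mean(θ*) = (5.795 + 4.540 + 4.623 + 5.285 + 3.421 + 4.694) / 6 = 4.72633
bias = 4.72633 − 4.838

bias = −0.1117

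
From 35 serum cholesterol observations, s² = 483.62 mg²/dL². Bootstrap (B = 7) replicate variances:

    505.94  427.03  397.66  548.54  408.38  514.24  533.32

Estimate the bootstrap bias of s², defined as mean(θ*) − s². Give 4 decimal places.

mean(θ*) = (505.94 + 427.03 + 397.66 + 548.54 + 408.38 + 514.24 + 533.32) / 7 = 476.44429
bias = 476.44429 − 483.62

bias = −7.1757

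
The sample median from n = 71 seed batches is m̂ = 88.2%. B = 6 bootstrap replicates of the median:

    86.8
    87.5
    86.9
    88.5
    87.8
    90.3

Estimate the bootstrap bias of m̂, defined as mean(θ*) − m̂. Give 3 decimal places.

bias = −0.233

mean(θ*) = (86.8 + 87.5 + 86.9 + 88.5 + 87.8 + 90.3) / 6 = 87.9667
bias = 87.9667 − 88.2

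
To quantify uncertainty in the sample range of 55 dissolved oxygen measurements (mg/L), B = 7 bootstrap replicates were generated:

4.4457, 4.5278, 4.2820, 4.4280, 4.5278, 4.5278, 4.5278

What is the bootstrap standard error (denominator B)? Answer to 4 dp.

Bootstrap SE is the standard deviation of the 7 replicate ranges.
Mean of replicates: (4.4457 + 4.5278 + 4.2820 + 4.4280 + 4.5278 + 4.5278 + 4.5278) / 7 = 31.26690 / 7 = 4.46670
Sum of squared deviations: (−0.02100)² + (+0.06110)² + (−0.18470)² + (−0.03870)² + (+0.06110)² + (+0.06110)² + (+0.06110)² = 0.05099
Variance = 0.05099 / 7 = 0.00728
SE* = √0.00728

SE* = 0.0853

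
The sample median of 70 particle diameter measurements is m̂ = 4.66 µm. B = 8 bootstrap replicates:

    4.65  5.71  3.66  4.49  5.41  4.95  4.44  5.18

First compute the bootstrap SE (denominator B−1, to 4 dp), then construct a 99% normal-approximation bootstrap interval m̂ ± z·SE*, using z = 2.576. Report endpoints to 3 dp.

(2.998, 6.322)

Mean of replicates = 4.8113; sum of squared deviations = 2.9139; SE* = √(2.9139/7) = 0.6452
Margin = 2.576 × 0.6452 = 1.6620
Interval: 4.66 ± 1.6620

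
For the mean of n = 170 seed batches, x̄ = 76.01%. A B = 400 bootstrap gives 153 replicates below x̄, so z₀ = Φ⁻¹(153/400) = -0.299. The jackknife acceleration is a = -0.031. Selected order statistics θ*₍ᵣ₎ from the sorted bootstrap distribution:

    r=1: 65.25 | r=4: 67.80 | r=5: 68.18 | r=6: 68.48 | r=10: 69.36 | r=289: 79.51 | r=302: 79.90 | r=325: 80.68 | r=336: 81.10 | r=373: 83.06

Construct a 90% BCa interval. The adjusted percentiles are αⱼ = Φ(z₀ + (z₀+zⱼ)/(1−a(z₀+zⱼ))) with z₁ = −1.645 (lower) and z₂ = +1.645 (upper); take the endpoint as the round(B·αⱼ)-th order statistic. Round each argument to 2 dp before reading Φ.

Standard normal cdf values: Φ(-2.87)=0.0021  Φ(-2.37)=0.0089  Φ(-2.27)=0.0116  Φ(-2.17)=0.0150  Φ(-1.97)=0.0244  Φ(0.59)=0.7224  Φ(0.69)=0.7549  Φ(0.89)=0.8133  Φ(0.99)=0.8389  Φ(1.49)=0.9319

Lower: z₀ + z₁ = -0.299 + (-1.645) = -1.944; 1 − a(z₀+z₁) = 1 − (-0.031)(-1.944) = 0.9397; argument = -0.299 + (-1.944)/0.9397 = -2.3677 → -2.37.
α₁ = Φ(-2.37) = 0.0089; rank = round(400 × 0.0089) = 4; θ*₍4₎ = 67.80.
Upper: z₀ + z₂ = 1.346; 1 − a(z₀+z₂) = 1.0417; argument = 0.9931 → 0.99; α₂ = 0.8389; rank = 336; θ*₍336₎ = 81.10.

(67.80, 81.10)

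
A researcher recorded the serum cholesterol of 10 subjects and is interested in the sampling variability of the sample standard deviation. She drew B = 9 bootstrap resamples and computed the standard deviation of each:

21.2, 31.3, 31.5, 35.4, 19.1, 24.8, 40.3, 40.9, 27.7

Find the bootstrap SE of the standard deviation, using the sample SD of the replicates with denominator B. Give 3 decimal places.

SE* = 7.349

Bootstrap SE is the standard deviation of the 9 replicate standard deviations.
Mean of replicates: (21.2 + 31.3 + 31.5 + 35.4 + 19.1 + 24.8 + 40.3 + 40.9 + 27.7) / 9 = 272.2000 / 9 = 30.2444
Sum of squared deviations: (−9.0444)² + (+1.0556)² + (+1.2556)² + (+5.1556)² + (−11.1444)² + (−5.4444)² + (+10.0556)² + (+10.6556)² + (−2.5444)² = 486.0422
Variance = 486.0422 / 9 = 54.0047
SE* = √54.0047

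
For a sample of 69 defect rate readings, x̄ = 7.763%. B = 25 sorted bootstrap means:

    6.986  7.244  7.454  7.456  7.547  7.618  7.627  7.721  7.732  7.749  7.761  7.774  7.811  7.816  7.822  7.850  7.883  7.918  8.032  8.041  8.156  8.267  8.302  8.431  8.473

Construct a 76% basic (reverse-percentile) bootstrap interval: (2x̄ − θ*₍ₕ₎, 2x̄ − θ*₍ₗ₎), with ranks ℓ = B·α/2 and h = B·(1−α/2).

(7.259, 8.072)

Percentile endpoints at ranks 3 and 22: θ*₍3₎ = 7.454, θ*₍22₎ = 8.267.
Basic interval reflects these around x̄:
  lower = 2 × 7.763 − 8.267 = 7.259
  upper = 2 × 7.763 − 7.454 = 8.072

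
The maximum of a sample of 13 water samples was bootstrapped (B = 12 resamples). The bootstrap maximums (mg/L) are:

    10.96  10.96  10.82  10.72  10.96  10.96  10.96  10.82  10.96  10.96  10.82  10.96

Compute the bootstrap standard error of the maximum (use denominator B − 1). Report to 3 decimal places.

Bootstrap SE is the standard deviation of the 12 replicate maximums.
Mean of replicates: (10.96 + 10.96 + 10.82 + 10.72 + 10.96 + 10.96 + 10.96 + 10.82 + 10.96 + 10.96 + 10.82 + 10.96) / 12 = 130.8600 / 12 = 10.9050
Sum of squared deviations: (+0.0550)² + (+0.0550)² + (−0.0850)² + (−0.1850)² + (+0.0550)² + (+0.0550)² + (+0.0550)² + (−0.0850)² + (+0.0550)² + (+0.0550)² + (−0.0850)² + (+0.0550)² = 0.0801
Variance = 0.0801 / 11 = 0.0073
SE* = √0.0073

SE* = 0.085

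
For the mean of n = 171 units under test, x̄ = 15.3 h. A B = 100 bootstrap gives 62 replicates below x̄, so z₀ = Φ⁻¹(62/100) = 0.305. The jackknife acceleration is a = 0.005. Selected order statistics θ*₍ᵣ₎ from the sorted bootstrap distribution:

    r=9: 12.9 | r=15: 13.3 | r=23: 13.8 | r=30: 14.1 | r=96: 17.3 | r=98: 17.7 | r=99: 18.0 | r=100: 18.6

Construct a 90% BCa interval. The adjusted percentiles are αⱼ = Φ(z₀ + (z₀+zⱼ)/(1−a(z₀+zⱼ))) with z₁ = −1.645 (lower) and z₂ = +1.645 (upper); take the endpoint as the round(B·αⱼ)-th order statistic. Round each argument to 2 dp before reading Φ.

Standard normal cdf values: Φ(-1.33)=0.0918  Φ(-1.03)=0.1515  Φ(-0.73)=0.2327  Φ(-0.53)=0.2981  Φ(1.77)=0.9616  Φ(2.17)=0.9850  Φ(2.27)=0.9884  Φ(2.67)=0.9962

(13.3, 18.0)

Lower: z₀ + z₁ = 0.305 + (-1.645) = -1.340; 1 − a(z₀+z₁) = 1 − (0.005)(-1.340) = 1.0067; argument = 0.305 + (-1.340)/1.0067 = -1.0261 → -1.03.
α₁ = Φ(-1.03) = 0.1515; rank = round(100 × 0.1515) = 15; θ*₍15₎ = 13.3.
Upper: z₀ + z₂ = 1.950; 1 − a(z₀+z₂) = 0.9902; argument = 2.2742 → 2.27; α₂ = 0.9884; rank = 99; θ*₍99₎ = 18.0.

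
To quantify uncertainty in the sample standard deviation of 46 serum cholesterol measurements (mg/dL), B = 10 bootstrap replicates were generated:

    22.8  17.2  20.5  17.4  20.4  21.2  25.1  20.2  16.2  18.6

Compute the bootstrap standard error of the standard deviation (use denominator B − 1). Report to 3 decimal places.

SE* = 2.723

Bootstrap SE is the standard deviation of the 10 replicate standard deviations.
Mean of replicates: (22.8 + 17.2 + 20.5 + 17.4 + 20.4 + 21.2 + 25.1 + 20.2 + 16.2 + 18.6) / 10 = 199.6000 / 10 = 19.9600
Sum of squared deviations: (+2.8400)² + (−2.7600)² + (+0.5400)² + (−2.5600)² + (+0.4400)² + (+1.2400)² + (+5.1400)² + (+0.2400)² + (−3.7600)² + (−1.3600)² = 66.7240
Variance = 66.7240 / 9 = 7.4138
SE* = √7.4138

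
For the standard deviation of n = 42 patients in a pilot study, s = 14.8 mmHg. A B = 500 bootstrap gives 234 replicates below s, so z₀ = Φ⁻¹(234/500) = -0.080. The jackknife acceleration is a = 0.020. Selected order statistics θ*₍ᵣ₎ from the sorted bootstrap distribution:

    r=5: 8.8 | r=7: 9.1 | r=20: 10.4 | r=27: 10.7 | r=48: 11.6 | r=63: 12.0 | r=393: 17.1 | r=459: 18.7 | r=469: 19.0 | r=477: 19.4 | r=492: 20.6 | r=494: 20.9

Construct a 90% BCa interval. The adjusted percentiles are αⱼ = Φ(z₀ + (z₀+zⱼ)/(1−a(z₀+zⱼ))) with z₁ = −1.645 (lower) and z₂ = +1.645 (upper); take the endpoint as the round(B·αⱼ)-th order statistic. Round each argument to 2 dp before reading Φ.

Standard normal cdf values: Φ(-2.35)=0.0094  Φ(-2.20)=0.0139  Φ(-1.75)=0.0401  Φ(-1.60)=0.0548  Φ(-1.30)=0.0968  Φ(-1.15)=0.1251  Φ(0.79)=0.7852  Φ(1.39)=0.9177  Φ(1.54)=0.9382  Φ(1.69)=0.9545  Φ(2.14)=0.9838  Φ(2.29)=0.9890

Lower: z₀ + z₁ = -0.080 + (-1.645) = -1.725; 1 − a(z₀+z₁) = 1 − (0.020)(-1.725) = 1.0345; argument = -0.080 + (-1.725)/1.0345 = -1.7475 → -1.75.
α₁ = Φ(-1.75) = 0.0401; rank = round(500 × 0.0401) = 20; θ*₍20₎ = 10.4.
Upper: z₀ + z₂ = 1.565; 1 − a(z₀+z₂) = 0.9687; argument = 1.5356 → 1.54; α₂ = 0.9382; rank = 469; θ*₍469₎ = 19.0.

(10.4, 19.0)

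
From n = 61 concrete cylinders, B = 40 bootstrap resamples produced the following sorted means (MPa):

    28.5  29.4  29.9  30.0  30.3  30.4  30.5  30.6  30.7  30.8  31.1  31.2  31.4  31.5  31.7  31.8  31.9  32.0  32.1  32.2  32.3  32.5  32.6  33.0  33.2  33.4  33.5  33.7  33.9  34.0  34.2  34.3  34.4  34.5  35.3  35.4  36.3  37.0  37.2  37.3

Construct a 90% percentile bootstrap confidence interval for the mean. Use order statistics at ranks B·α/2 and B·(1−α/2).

(29.4, 37.0)

α = 0.10; lower rank = 40 × 0.050 = 2; upper rank = 40 × 0.950 = 38.
The 2nd smallest replicate is 29.4; the 38th is 37.0.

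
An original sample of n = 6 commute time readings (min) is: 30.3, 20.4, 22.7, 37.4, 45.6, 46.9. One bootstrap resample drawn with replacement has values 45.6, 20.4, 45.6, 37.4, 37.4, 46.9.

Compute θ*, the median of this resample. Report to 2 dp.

θ* = 41.50

Sorted: 20.4, 37.4, 37.4, 45.6, 45.6, 46.9
Median = average of the two middle values = 41.50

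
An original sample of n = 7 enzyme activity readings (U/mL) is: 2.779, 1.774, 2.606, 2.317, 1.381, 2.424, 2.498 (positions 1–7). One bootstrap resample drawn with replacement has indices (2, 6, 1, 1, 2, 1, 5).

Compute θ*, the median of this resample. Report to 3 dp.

Resample values: 1.774, 2.424, 2.779, 2.779, 1.774, 2.779, 1.381.
Sorted: 1.381, 1.774, 1.774, 2.424, 2.779, 2.779, 2.779
Median = middle value = 2.424

θ* = 2.424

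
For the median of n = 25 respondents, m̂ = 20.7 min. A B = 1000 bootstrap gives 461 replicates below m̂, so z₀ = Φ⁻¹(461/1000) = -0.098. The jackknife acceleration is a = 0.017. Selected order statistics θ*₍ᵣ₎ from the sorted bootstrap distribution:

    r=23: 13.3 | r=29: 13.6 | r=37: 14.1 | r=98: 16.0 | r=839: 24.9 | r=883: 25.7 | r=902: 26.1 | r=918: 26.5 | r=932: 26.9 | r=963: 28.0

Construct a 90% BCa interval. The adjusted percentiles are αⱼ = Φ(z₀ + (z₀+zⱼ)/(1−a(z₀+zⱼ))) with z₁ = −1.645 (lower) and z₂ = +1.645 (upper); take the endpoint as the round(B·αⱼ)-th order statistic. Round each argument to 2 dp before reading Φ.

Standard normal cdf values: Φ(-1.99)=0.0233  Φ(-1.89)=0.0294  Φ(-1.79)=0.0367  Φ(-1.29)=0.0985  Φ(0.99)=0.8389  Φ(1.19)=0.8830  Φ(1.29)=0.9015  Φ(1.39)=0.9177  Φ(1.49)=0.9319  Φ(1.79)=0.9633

(14.1, 26.9)

Lower: z₀ + z₁ = -0.098 + (-1.645) = -1.743; 1 − a(z₀+z₁) = 1 − (0.017)(-1.743) = 1.0296; argument = -0.098 + (-1.743)/1.0296 = -1.7908 → -1.79.
α₁ = Φ(-1.79) = 0.0367; rank = round(1000 × 0.0367) = 37; θ*₍37₎ = 14.1.
Upper: z₀ + z₂ = 1.547; 1 − a(z₀+z₂) = 0.9737; argument = 1.4908 → 1.49; α₂ = 0.9319; rank = 932; θ*₍932₎ = 26.9.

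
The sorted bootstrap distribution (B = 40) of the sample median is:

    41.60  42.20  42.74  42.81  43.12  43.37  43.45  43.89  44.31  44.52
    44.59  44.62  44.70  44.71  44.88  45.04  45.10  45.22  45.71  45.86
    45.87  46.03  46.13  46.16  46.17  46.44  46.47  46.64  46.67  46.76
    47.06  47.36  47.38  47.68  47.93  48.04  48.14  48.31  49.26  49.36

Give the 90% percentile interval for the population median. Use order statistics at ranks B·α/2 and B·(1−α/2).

α = 0.10; lower rank = 40 × 0.050 = 2; upper rank = 40 × 0.950 = 38.
The 2nd smallest replicate is 42.20; the 38th is 48.31.

(42.20, 48.31)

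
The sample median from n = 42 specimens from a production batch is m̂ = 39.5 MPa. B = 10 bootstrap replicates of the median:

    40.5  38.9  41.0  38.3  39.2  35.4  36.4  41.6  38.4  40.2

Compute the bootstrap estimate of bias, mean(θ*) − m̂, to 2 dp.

mean(θ*) = (40.5 + 38.9 + 41.0 + 38.3 + 39.2 + 35.4 + 36.4 + 41.6 + 38.4 + 40.2) / 10 = 38.990
bias = 38.990 − 39.5

bias = −0.51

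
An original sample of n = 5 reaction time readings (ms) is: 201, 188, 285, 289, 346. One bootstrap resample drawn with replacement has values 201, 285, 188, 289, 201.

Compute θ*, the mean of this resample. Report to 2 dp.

θ* = 232.80

Mean = (201 + 285 + 188 + 289 + 201) / 5 = 1164.0 / 5 = 232.80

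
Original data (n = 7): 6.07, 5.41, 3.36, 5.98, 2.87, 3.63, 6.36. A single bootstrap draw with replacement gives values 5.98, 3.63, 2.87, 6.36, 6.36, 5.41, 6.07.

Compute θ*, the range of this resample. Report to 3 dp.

Range = 6.36 − 2.87 = 3.490

θ* = 3.490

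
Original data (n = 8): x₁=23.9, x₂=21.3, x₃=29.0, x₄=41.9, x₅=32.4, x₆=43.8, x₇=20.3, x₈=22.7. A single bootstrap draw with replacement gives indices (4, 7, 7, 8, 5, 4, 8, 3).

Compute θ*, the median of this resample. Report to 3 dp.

Resample values: 41.9, 20.3, 20.3, 22.7, 32.4, 41.9, 22.7, 29.0.
Sorted: 20.3, 20.3, 22.7, 22.7, 29.0, 32.4, 41.9, 41.9
Median = average of the two middle values = 25.850

θ* = 25.850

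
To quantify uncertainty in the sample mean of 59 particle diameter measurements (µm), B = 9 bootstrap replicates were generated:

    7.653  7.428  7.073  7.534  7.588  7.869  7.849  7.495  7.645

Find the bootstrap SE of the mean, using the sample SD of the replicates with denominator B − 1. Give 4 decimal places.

SE* = 0.2383

Bootstrap SE is the standard deviation of the 9 replicate means.
Mean of replicates: (7.653 + 7.428 + 7.073 + 7.534 + 7.588 + 7.869 + 7.849 + 7.495 + 7.645) / 9 = 68.13400 / 9 = 7.57044
Sum of squared deviations: (+0.08256)² + (−0.14244)² + (−0.49744)² + (−0.03644)² + (+0.01756)² + (+0.29856)² + (+0.27856)² + (−0.07544)² + (+0.07456)² = 0.45417
Variance = 0.45417 / 8 = 0.05677
SE* = √0.05677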